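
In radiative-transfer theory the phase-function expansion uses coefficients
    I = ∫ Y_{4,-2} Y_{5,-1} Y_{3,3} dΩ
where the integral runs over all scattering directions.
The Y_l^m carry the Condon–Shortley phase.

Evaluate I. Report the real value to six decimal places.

m-sum 0 ✓  L=12 even ✓  1≤3≤9 ✓
Π(2lᵢ+1) = 9×11×7 = 693
triangle coeff Δ(4,5,3) = 1/180180
Σ_t [2,4]: t=2:+1/576 t=3:−1/144 t=4:+1/576 = -1/288
(3j)²=20/1001 [(4 5 3; 0 0 0)], sign=+1
Σ_t [4,4]: t=4:+1/2304 = 1/2304
(3j)²=75/4004 [(4 5 3; -2 -1 3)], sign=+1
⇒ 4πI² = 3375/13013
I = (+1)√(3375/13013/(4π)) = 0.14366244

0.143662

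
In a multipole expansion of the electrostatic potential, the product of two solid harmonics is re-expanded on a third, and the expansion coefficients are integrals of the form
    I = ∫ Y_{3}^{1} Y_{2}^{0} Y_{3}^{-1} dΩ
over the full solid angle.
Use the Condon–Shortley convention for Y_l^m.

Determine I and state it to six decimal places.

-0.126157

Checks pass: Σm=0; 8 even; l₃=3∈[1,5].
(2·3+1)(2·2+1)(2·3+1) = 245
Δ: 2! 4! 2! / 9! → 1/3780
sum: t=0:+1/24 t=1:−1/4 t=2:+1/24 = -1/6
3j²(3 2 3; 0 0 0) = Δ·Π!·Σ² = 4/105  (sign +1)
sum: t=0:+1/16 t=1:−1/6 t=2:+1/96 = -3/32
3j²(3 2 3; 1 0 -1) = Δ·Π!·Σ² = 3/140  (sign -1)
combine: 4πI² = 245·4/105·3/140 = 1/5
take √, sign -1: I = -0.12615663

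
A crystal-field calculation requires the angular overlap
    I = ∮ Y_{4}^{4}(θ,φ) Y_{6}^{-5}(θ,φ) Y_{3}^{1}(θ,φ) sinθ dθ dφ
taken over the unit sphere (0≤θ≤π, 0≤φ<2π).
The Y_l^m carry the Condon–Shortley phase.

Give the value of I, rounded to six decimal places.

0.000000

l₁+l₂+l₃=13 is odd: 3j(l;000)=0 ⇒ I=0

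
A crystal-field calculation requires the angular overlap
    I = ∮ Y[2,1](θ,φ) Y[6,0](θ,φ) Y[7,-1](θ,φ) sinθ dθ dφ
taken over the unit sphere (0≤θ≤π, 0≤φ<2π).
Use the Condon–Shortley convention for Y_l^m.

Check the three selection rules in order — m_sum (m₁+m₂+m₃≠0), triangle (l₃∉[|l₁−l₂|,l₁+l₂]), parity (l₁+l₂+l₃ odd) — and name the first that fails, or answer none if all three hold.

azimuthal sum: 1 + 0 − 1 = 0  ✓
4 ≤ 7 ≤ 8 (triangle on l)  ✓
L = 2 + 6 + 7 = 15 (odd)  ✗

parity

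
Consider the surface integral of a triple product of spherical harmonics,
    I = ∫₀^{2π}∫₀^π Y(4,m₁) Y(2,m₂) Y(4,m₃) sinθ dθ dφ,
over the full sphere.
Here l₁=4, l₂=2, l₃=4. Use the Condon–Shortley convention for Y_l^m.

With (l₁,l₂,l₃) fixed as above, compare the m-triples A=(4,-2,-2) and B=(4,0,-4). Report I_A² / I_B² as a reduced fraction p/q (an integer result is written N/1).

3/14

Same 4,2,4: normalisation and zero-m 3j drop out of the ratio.
A: Δ: 2! 6! 2! / 11! → 1/13860; sum: t=0:+1/2880 = 1/2880; 3j²(4 2 4; 4 -2 -2) = Δ·Π!·Σ² = 2/165  (sign +1)
B: Δ: 2! 6! 2! / 11! → 1/13860; sum: t=0:+1/2880 = 1/2880; 3j²(4 2 4; 4 0 -4) = Δ·Π!·Σ² = 28/495  (sign +1)
I_A²/I_B² = (2/165)/(28/495) = 3/14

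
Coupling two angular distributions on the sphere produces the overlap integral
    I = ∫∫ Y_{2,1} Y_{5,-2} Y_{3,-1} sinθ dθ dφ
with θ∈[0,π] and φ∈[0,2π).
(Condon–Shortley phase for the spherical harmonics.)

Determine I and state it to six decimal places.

0.000000

1 − 2 − 1 = -2 ≠ 0: azimuthal integral kills it; I = 0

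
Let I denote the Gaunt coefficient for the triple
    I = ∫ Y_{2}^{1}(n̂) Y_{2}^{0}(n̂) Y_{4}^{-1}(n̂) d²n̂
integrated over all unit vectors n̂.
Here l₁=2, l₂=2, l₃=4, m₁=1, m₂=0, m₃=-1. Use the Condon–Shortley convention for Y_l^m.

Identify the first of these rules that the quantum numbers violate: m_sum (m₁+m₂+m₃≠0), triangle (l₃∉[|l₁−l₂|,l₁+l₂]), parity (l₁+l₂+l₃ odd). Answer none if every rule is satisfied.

m₁+m₂+m₃ = 1 + 0 − 1 = 0  ✓
triangle: |2−2|=0 ≤ l₃=4 ≤ 2+2=4  ✓
parity: l₁+l₂+l₃ = 8 is even  ✓

none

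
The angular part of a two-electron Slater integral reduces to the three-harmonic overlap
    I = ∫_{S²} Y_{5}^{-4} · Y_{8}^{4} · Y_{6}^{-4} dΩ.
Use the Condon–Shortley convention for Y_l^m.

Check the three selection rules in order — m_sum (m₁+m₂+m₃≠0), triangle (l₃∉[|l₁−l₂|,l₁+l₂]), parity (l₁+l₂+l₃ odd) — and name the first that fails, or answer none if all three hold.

m₁+m₂+m₃ = -4 + 4 − 4 = -4  ✗
triangle: |5−8|=3 ≤ l₃=6 ≤ 5+8=13
parity: l₁+l₂+l₃ = 19 is odd

m_sum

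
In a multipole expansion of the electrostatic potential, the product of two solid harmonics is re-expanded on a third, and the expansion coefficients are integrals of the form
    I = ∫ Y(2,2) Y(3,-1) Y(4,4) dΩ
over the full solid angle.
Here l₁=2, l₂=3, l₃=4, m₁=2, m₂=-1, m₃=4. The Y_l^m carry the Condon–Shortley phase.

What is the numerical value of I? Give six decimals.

Σmᵢ = 5 ≠ 0, so the φ-integral vanishes; I = 0

0.000000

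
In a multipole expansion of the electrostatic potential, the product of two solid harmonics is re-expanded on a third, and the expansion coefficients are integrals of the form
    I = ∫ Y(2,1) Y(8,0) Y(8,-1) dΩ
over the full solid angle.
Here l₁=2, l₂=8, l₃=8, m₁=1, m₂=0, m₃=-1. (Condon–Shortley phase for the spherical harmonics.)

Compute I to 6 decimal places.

Checks pass: Σm=0; 18 even; l₃=8∈[6,10].
(2·2+1)(2·8+1)(2·8+1) = 1445
Δ: 2! 2! 14! / 19! → 1/348840
sum: t=0:+1/116121600 t=1:−1/25401600 t=2:+1/116121600 = -1/45158400
3j²(2 8 8; 0 0 0) = Δ·Π!·Σ² = 24/1615  (sign -1)
sum: t=0:+1/58060800 t=1:−1/50803200 = -1/406425600
3j²(2 8 8; 1 0 -1) = Δ·Π!·Σ² = 1/3230  (sign +1)
combine: 4πI² = 1445·24/1615·1/3230 = 12/1805
take √, sign -1: I = -0.02300102

-0.023001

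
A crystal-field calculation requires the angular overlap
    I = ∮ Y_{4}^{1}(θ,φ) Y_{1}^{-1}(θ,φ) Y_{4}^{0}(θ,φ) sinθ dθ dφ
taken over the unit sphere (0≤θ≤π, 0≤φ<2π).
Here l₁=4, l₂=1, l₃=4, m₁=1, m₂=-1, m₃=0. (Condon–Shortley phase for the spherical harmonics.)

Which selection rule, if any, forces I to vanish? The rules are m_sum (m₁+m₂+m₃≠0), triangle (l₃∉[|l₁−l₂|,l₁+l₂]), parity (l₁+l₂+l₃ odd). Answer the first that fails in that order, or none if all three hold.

azimuthal sum: 1 − 1 + 0 = 0  ✓
3 ≤ 4 ≤ 5 (triangle on l)  ✓
L = 4 + 1 + 4 = 9 (odd)  ✗

parity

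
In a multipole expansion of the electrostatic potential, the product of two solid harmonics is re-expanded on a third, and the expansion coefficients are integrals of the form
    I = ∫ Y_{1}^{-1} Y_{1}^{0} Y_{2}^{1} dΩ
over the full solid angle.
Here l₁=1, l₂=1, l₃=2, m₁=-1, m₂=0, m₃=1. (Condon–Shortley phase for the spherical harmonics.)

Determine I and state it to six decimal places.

Rules hold: Σm=0, L=4 even, 0≤2≤2.
N = 3·3·5 = 45
Δ = 0!·2!·2!/5! = 1/30
Racah Σ t=0..0: t=0:+1/1 = 1/1
⇒ 3j(1 1 2; 0 0 0)² = 2/15, sgn +1
Racah Σ t=0..0: t=0:+1/2 = 1/2
⇒ 3j(1 1 2; -1 0 1)² = 1/10, sgn -1
4πI² = N·(3j₀)²·(3jₘ)² = 3/5
I = -1·√(0.6/4π) = -0.21850969

-0.218510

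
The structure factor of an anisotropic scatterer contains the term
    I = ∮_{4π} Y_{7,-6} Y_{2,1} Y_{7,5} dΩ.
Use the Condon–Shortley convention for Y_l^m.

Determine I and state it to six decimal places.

Rules hold: Σm=0, L=16 even, 5≤7≤9.
N = 15·5·15 = 1125
Δ = 2!·12!·2!/17! = 1/185640
Racah Σ t=0..2: t=0:+1/2419200 t=1:−1/518400 t=2:+1/2419200 = -1/907200
⇒ 3j(7 2 7; 0 0 0)² = 56/3315, sgn +1
Racah Σ t=1..2: t=1:−1/958003200 t=2:+1/79833600 = 1/87091200
⇒ 3j(7 2 7; -6 1 5)² = 121/4760, sgn +1
4πI² = N·(3j₀)²·(3jₘ)² = 1815/3757
I = +1·√(0.483098/4π) = 0.19607074

0.196071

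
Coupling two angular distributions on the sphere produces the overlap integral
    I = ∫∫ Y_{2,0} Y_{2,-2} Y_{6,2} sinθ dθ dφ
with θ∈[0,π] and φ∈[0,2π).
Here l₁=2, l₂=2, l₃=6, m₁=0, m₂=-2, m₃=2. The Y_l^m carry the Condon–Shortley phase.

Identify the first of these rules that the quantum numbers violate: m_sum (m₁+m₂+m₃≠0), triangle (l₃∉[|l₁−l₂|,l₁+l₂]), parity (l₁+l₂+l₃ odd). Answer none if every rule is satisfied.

Σmᵢ = 0  ✓
l₃∈[|l₁−l₂|,l₁+l₂]=[0,4], have l₃=6  ✗
Σlᵢ = 10 ⇒ even

triangle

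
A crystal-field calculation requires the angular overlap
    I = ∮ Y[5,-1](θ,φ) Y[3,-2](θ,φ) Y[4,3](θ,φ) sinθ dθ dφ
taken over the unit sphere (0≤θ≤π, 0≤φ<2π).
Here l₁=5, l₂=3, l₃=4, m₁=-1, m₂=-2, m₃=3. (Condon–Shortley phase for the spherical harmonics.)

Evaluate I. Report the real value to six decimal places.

0.160929

Rules hold: Σm=0, L=12 even, 2≤4≤8.
N = 11·7·9 = 693
Δ = 4!·6!·2!/13! = 1/180180
Racah Σ t=1..3: t=1:−1/576 t=2:+1/144 t=3:−1/576 = 1/288
⇒ 3j(5 3 4; 0 0 0)² = 20/1001, sgn +1
Racah Σ t=0..1: t=0:+1/17280 t=1:−1/1440 = -11/17280
⇒ 3j(5 3 4; -1 -2 3)² = 11/468, sgn +1
4πI² = N·(3j₀)²·(3jₘ)² = 55/169
I = +1·√(0.325444/4π) = 0.16092854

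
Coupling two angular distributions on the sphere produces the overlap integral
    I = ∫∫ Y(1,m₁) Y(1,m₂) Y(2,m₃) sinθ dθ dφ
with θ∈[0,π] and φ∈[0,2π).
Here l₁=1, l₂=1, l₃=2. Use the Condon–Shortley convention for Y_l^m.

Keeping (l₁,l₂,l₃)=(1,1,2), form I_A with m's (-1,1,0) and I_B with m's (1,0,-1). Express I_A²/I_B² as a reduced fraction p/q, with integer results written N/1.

Shared (l₁,l₂,l₃)=(1,1,2): N and (l;000)² cancel in I_A²/I_B².
A: Δ = 0!·2!·2!/5! = 1/30; Racah Σ t=0..0: t=0:+1/4 = 1/4; ⇒ 3j(1 1 2; -1 1 0)² = 1/30, sgn +1
B: Δ = 0!·2!·2!/5! = 1/30; Racah Σ t=0..0: t=0:+1/2 = 1/2; ⇒ 3j(1 1 2; 1 0 -1)² = 1/10, sgn -1
I_A²/I_B² = (1/30)/(1/10) = 1/3

1/3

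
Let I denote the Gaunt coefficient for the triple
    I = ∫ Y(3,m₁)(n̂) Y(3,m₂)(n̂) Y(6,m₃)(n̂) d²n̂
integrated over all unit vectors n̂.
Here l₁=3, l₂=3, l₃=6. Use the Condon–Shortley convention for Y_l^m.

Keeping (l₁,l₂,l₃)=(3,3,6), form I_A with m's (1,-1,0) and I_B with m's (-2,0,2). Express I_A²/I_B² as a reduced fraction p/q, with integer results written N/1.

225/224

l's match ⇒ only the (l;m) 3-j factors differ between A and B.
A: triangle coeff Δ(3,3,6) = 1/12012; Σ_t [0,0]: t=0:+1/2304 = 1/2304; (3j)²=75/4004 [(3 3 6; 1 -1 0)], sign=+1
B: triangle coeff Δ(3,3,6) = 1/12012; Σ_t [0,0]: t=0:+1/4320 = 1/4320; (3j)²=8/429 [(3 3 6; -2 0 2)], sign=+1
I_A²/I_B² = (75/4004)/(8/429) = 225/224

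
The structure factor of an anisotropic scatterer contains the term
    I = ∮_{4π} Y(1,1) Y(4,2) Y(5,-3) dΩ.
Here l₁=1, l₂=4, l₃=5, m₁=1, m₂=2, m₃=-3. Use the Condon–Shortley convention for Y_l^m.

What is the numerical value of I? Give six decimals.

-0.259847

Rules hold: Σm=0, L=10 even, 3≤5≤5.
N = 3·9·11 = 297
Δ = 0!·2!·8!/11! = 1/495
Racah Σ t=0..0: t=0:+1/576 = 1/576
⇒ 3j(1 4 5; 0 0 0)² = 5/99, sgn -1
Racah Σ t=0..0: t=0:+1/2880 = 1/2880
⇒ 3j(1 4 5; 1 2 -3)² = 28/495, sgn +1
4πI² = N·(3j₀)²·(3jₘ)² = 28/33
I = -1·√(0.848485/4π) = -0.25984664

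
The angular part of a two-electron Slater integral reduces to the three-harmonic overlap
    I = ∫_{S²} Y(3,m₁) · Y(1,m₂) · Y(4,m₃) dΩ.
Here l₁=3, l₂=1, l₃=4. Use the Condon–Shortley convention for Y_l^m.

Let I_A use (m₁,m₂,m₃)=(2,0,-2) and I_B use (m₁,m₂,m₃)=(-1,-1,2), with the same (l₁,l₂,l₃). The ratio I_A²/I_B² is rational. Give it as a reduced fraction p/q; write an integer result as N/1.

Same 3,1,4: normalisation and zero-m 3j drop out of the ratio.
A: Δ: 0! 6! 2! / 9! → 1/252; sum: t=0:+1/120 = 1/120; 3j²(3 1 4; 2 0 -2) = Δ·Π!·Σ² = 1/21  (sign +1)
B: Δ: 0! 6! 2! / 9! → 1/252; sum: t=0:+1/96 = 1/96; 3j²(3 1 4; -1 -1 2) = Δ·Π!·Σ² = 5/84  (sign +1)
I_A²/I_B² = (1/21)/(5/84) = 4/5

4/5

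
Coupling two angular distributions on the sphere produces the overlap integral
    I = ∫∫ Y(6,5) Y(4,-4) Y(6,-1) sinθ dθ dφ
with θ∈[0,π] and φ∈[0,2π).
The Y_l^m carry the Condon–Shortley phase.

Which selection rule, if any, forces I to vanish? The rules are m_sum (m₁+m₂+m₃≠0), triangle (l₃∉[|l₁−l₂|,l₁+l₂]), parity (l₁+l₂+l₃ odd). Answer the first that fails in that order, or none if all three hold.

none

Σmᵢ = 0  ✓
l₃∈[|l₁−l₂|,l₁+l₂]=[2,10], have l₃=6  ✓
Σlᵢ = 16 ⇒ even  ✓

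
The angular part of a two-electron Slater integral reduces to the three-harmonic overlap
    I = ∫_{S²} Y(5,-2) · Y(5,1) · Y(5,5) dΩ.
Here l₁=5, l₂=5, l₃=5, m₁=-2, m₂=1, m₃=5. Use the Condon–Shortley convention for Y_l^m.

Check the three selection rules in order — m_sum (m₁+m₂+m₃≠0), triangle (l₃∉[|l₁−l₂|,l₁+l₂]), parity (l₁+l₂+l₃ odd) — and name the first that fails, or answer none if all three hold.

m_sum

Σmᵢ = 4  ✗
l₃∈[|l₁−l₂|,l₁+l₂]=[0,10], have l₃=5
Σlᵢ = 15 ⇒ odd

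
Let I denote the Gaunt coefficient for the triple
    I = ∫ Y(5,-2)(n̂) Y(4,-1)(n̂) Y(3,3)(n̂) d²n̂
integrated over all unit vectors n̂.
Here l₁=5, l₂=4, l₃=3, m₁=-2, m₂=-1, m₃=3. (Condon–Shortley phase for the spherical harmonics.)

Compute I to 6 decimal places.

-0.179179

Checks pass: Σm=0; 12 even; l₃=3∈[1,9].
(2·5+1)(2·4+1)(2·3+1) = 693
Δ: 6! 4! 2! / 13! → 1/180180
sum: t=2:+1/576 t=3:−1/144 t=4:+1/576 = -1/288
3j²(5 4 3; 0 0 0) = Δ·Π!·Σ² = 20/1001  (sign +1)
sum: t=3:−1/1728 = -1/1728
3j²(5 4 3; -2 -1 3) = Δ·Π!·Σ² = 25/858  (sign -1)
combine: 4πI² = 693·20/1001·25/858 = 750/1859
take √, sign -1: I = -0.17917854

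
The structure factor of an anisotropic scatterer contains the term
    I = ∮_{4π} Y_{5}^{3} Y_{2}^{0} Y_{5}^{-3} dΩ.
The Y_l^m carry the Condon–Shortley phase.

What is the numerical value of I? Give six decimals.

m-sum 0 ✓  L=12 even ✓  3≤5≤7 ✓
Π(2lᵢ+1) = 11×5×11 = 605
triangle coeff Δ(5,2,5) = 1/38610
Σ_t [0,2]: t=0:+1/2880 t=1:−1/576 t=2:+1/2880 = -1/960
(3j)²=10/429 [(5 2 5; 0 0 0)], sign=+1
Σ_t [0,2]: t=0:+1/5760 t=1:−1/5040 t=2:+1/161280 = -1/53760
(3j)²=1/4290 [(5 2 5; 3 0 -3)], sign=-1
⇒ 4πI² = 5/1521
I = (-1)√(5/1521/(4π)) = -0.01617393

-0.016174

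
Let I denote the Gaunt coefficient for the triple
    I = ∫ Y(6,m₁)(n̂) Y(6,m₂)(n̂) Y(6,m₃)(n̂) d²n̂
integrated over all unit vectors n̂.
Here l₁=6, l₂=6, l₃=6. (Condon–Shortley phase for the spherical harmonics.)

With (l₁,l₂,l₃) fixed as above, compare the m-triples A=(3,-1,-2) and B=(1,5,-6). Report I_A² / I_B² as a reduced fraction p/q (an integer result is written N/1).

Shared (l₁,l₂,l₃)=(6,6,6): N and (l;000)² cancel in I_A²/I_B².
A: Δ = 6!·6!·6!/19! = 1/325909584; Racah Σ t=0..3: t=0:+1/3110400 t=1:−1/276480 t=2:+1/207360 t=3:−1/1244160 = 1/1382400; ⇒ 3j(6 6 6; 3 -1 -2)² = 189/92378, sgn +1
B: Δ = 6!·6!·6!/19! = 1/325909584; Racah Σ t=5..5: t=5:−1/62208000 = -1/62208000; ⇒ 3j(6 6 6; 1 5 -6)² = 77/8398, sgn -1
I_A²/I_B² = (189/92378)/(77/8398) = 27/121

27/121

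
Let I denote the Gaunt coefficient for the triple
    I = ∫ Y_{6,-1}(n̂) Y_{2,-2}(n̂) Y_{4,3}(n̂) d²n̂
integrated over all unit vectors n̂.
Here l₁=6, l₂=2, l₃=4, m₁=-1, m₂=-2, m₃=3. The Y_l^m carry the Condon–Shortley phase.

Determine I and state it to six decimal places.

-0.035563

m-sum 0 ✓  L=12 even ✓  4≤4≤8 ✓
Π(2lᵢ+1) = 13×5×9 = 585
triangle coeff Δ(6,2,4) = 1/6435
Σ_t [2,2]: t=2:+1/2304 = 1/2304
(3j)²=5/143 [(6 2 4; 0 0 0)], sign=+1
Σ_t [0,0]: t=0:+1/120960 = 1/120960
(3j)²=1/1287 [(6 2 4; -1 -2 3)], sign=-1
⇒ 4πI² = 25/1573
I = (-1)√(25/1573/(4π)) = -0.03556319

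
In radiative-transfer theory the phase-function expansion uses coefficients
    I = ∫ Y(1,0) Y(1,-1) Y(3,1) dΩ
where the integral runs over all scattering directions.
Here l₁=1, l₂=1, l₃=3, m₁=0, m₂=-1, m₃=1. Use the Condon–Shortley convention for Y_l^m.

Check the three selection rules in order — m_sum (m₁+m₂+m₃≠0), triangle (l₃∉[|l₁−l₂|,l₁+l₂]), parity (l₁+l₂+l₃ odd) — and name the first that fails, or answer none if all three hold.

triangle

Σmᵢ = 0  ✓
l₃∈[|l₁−l₂|,l₁+l₂]=[0,2], have l₃=3  ✗
Σlᵢ = 5 ⇒ odd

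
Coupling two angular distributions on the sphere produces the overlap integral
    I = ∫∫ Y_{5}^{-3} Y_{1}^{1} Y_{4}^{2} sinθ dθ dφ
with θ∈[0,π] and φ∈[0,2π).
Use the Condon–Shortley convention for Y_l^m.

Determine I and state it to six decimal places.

m-sum 0 ✓  L=10 even ✓  4≤4≤6 ✓
Π(2lᵢ+1) = 11×3×9 = 297
triangle coeff Δ(5,1,4) = 1/495
Σ_t [1,1]: t=1:−1/576 = -1/576
(3j)²=5/99 [(5 1 4; 0 0 0)], sign=-1
Σ_t [2,2]: t=2:+1/2880 = 1/2880
(3j)²=28/495 [(5 1 4; -3 1 2)], sign=+1
⇒ 4πI² = 28/33
I = (-1)√(28/33/(4π)) = -0.25984664

-0.259847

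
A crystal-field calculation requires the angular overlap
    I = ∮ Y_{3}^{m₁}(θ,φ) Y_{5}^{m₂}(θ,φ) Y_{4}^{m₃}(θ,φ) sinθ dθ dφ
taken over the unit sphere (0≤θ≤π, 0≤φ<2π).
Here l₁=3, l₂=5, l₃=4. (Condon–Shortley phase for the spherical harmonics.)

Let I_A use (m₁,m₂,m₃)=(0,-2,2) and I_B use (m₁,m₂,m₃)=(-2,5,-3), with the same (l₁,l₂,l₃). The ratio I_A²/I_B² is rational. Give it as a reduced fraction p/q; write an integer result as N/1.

Shared (l₁,l₂,l₃)=(3,5,4): N and (l;000)² cancel in I_A²/I_B².
A: Δ = 4!·2!·6!/13! = 1/180180; Racah Σ t=1..3: t=1:−1/576 t=2:+1/480 t=3:−1/8640 = 1/4320; ⇒ 3j(3 5 4; 0 -2 2)² = 1/2145, sgn +1
B: Δ = 4!·2!·6!/13! = 1/180180; Racah Σ t=4..4: t=4:+1/17280 = 1/17280; ⇒ 3j(3 5 4; -2 5 -3)² = 35/858, sgn -1
I_A²/I_B² = (1/2145)/(35/858) = 2/175

2/175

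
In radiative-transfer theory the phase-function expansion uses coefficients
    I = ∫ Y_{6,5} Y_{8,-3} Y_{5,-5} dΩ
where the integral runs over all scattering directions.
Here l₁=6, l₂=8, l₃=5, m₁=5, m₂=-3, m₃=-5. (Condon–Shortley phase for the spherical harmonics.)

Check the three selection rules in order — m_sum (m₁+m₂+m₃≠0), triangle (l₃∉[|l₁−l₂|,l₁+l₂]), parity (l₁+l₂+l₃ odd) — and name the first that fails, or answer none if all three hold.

m_sum

azimuthal sum: 5 − 3 − 5 = -3  ✗
2 ≤ 5 ≤ 14 (triangle on l)
L = 6 + 8 + 5 = 19 (odd)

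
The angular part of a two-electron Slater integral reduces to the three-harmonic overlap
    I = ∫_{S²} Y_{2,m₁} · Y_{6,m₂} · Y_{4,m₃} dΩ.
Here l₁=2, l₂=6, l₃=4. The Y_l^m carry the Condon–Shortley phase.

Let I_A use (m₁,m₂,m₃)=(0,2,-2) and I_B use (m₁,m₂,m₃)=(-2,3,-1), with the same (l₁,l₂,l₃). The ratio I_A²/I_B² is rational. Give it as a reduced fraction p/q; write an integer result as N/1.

l's match ⇒ only the (l;m) 3-j factors differ between A and B.
A: triangle coeff Δ(2,6,4) = 1/6435; Σ_t [2,2]: t=2:+1/5760 = 1/5760; (3j)²=56/2145 [(2 6 4; 0 2 -2)], sign=+1
B: triangle coeff Δ(2,6,4) = 1/6435; Σ_t [4,4]: t=4:+1/17280 = 1/17280; (3j)²=14/715 [(2 6 4; -2 3 -1)], sign=-1
I_A²/I_B² = (56/2145)/(14/715) = 4/3

4/3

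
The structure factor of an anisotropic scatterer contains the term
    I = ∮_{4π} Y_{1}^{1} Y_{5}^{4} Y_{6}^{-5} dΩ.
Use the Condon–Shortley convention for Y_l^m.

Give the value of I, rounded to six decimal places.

-0.303018

m-sum 0 ✓  L=12 even ✓  4≤6≤6 ✓
Π(2lᵢ+1) = 3×11×13 = 429
triangle coeff Δ(1,5,6) = 1/858
Σ_t [0,0]: t=0:+1/14400 = 1/14400
(3j)²=6/143 [(1 5 6; 0 0 0)], sign=+1
Σ_t [0,0]: t=0:+1/725760 = 1/725760
(3j)²=5/78 [(1 5 6; 1 4 -5)], sign=-1
⇒ 4πI² = 15/13
I = (-1)√(15/13/(4π)) = -0.30301841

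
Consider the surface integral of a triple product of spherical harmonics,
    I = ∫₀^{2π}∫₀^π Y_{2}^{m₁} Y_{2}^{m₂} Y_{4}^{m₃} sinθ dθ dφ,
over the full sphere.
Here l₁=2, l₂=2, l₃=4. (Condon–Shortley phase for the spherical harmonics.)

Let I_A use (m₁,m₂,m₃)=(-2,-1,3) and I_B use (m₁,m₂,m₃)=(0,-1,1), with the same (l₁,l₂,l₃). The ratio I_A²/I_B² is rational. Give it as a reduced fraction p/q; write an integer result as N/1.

Shared (l₁,l₂,l₃)=(2,2,4): N and (l;000)² cancel in I_A²/I_B².
A: Δ = 0!·4!·4!/9! = 1/630; Racah Σ t=0..0: t=0:+1/144 = 1/144; ⇒ 3j(2 2 4; -2 -1 3)² = 1/18, sgn -1
B: Δ = 0!·4!·4!/9! = 1/630; Racah Σ t=0..0: t=0:+1/24 = 1/24; ⇒ 3j(2 2 4; 0 -1 1)² = 1/21, sgn -1
I_A²/I_B² = (1/18)/(1/21) = 7/6

7/6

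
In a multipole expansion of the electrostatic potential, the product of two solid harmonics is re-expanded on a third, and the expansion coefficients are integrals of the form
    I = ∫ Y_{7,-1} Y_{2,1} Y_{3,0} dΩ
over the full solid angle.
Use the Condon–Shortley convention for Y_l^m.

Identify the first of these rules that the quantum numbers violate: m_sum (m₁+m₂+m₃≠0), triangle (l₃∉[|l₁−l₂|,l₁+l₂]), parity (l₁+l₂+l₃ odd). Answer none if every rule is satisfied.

Σmᵢ = 0  ✓
l₃∈[|l₁−l₂|,l₁+l₂]=[5,9], have l₃=3  ✗
Σlᵢ = 12 ⇒ even

triangle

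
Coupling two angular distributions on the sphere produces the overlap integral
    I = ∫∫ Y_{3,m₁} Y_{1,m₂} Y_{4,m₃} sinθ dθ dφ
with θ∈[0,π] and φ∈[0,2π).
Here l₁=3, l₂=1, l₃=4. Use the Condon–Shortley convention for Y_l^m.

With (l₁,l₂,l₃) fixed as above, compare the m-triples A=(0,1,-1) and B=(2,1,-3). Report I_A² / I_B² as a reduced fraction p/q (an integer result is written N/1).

Same 3,1,4: normalisation and zero-m 3j drop out of the ratio.
A: Δ: 0! 6! 2! / 9! → 1/252; sum: t=0:+1/72 = 1/72; 3j²(3 1 4; 0 1 -1) = Δ·Π!·Σ² = 5/126  (sign -1)
B: Δ: 0! 6! 2! / 9! → 1/252; sum: t=0:+1/240 = 1/240; 3j²(3 1 4; 2 1 -3) = Δ·Π!·Σ² = 1/12  (sign -1)
I_A²/I_B² = (5/126)/(1/12) = 10/21

10/21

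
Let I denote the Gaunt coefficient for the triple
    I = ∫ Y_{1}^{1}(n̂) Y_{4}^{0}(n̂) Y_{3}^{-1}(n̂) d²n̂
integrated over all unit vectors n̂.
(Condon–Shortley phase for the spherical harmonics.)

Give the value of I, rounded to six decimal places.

Checks pass: Σm=0; 8 even; l₃=3∈[3,5].
(2·1+1)(2·4+1)(2·3+1) = 189
Δ: 2! 0! 6! / 9! → 1/252
sum: t=1:−1/36 = -1/36
3j²(1 4 3; 0 0 0) = Δ·Π!·Σ² = 4/63  (sign +1)
sum: t=0:+1/96 = 1/96
3j²(1 4 3; 1 0 -1) = Δ·Π!·Σ² = 1/42  (sign +1)
combine: 4πI² = 189·4/63·1/42 = 2/7
take √, sign +1: I = 0.15078601

0.150786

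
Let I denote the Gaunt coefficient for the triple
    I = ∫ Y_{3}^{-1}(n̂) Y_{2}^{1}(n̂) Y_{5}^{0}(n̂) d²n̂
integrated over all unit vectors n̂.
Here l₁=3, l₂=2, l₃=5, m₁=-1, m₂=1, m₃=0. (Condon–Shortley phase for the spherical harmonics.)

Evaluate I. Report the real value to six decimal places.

0.169433

Rules hold: Σm=0, L=10 even, 1≤5≤5.
N = 7·5·11 = 385
Δ = 0!·6!·4!/11! = 1/2310
Racah Σ t=0..0: t=0:+1/144 = 1/144
⇒ 3j(3 2 5; 0 0 0)² = 10/231, sgn -1
Racah Σ t=0..0: t=0:+1/288 = 1/288
⇒ 3j(3 2 5; -1 1 0)² = 5/231, sgn -1
4πI² = N·(3j₀)²·(3jₘ)² = 250/693
I = +1·√(0.36075/4π) = 0.16943318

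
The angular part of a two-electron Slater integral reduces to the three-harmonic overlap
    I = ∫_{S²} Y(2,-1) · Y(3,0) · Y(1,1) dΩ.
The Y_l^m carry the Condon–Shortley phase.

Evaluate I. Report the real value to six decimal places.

0.143048

m-sum 0 ✓  L=6 even ✓  1≤1≤5 ✓
Π(2lᵢ+1) = 5×7×3 = 105
triangle coeff Δ(2,3,1) = 1/105
Σ_t [2,2]: t=2:+1/4 = 1/4
(3j)²=3/35 [(2 3 1; 0 0 0)], sign=-1
Σ_t [3,3]: t=3:−1/12 = -1/12
(3j)²=1/35 [(2 3 1; -1 0 1)], sign=-1
⇒ 4πI² = 9/35
I = (+1)√(9/35/(4π)) = 0.14304817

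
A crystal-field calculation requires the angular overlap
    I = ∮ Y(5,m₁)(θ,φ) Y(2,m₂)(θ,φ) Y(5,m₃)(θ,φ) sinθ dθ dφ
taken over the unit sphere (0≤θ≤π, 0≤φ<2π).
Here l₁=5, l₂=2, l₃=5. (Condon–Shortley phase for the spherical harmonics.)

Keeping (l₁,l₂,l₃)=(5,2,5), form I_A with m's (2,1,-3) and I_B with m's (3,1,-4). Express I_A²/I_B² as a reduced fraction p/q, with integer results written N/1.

l's match ⇒ only the (l;m) 3-j factors differ between A and B.
A: triangle coeff Δ(5,2,5) = 1/38610; Σ_t [1,2]: t=1:−1/2880 t=2:+1/10080 = -1/4032; (3j)²=10/429 [(5 2 5; 2 1 -3)], sign=-1
B: triangle coeff Δ(5,2,5) = 1/38610; Σ_t [1,2]: t=1:−1/10080 t=2:+1/80640 = -1/11520; (3j)²=49/1430 [(5 2 5; 3 1 -4)], sign=+1
I_A²/I_B² = (10/429)/(49/1430) = 100/147

100/147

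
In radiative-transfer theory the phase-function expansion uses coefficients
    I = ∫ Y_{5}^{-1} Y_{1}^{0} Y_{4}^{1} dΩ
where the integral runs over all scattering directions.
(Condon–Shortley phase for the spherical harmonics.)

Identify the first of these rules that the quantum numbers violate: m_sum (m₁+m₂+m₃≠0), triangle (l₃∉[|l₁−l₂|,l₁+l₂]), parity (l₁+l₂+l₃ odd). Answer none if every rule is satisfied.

m₁+m₂+m₃ = -1 + 0 + 1 = 0  ✓
triangle: |5−1|=4 ≤ l₃=4 ≤ 5+1=6  ✓
parity: l₁+l₂+l₃ = 10 is even  ✓

none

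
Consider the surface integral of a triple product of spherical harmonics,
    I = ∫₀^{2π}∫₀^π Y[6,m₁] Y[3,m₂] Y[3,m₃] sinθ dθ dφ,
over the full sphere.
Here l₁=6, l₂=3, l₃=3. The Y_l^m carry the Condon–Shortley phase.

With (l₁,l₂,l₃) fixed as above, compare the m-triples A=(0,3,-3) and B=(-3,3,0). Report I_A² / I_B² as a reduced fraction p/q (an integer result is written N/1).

1/84

l's match ⇒ only the (l;m) 3-j factors differ between A and B.
A: triangle coeff Δ(6,3,3) = 1/12012; Σ_t [6,6]: t=6:+1/518400 = 1/518400; (3j)²=1/12012 [(6 3 3; 0 3 -3)], sign=+1
B: triangle coeff Δ(6,3,3) = 1/12012; Σ_t [6,6]: t=6:+1/25920 = 1/25920; (3j)²=1/143 [(6 3 3; -3 3 0)], sign=-1
I_A²/I_B² = (1/12012)/(1/143) = 1/84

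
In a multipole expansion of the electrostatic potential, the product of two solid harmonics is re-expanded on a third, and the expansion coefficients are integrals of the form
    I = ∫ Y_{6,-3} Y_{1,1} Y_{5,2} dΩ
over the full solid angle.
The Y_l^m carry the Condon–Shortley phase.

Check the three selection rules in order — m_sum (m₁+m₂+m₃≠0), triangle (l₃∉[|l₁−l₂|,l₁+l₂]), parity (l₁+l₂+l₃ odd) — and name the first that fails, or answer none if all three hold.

none

m₁+m₂+m₃ = -3 + 1 + 2 = 0  ✓
triangle: |6−1|=5 ≤ l₃=5 ≤ 6+1=7  ✓
parity: l₁+l₂+l₃ = 12 is even  ✓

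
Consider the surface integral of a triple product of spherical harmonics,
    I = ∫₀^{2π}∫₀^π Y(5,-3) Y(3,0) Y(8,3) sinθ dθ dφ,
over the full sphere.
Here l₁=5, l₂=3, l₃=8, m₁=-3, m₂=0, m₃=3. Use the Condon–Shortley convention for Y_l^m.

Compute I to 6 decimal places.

Rules hold: Σm=0, L=16 even, 2≤8≤8.
N = 11·7·17 = 1309
Δ = 0!·10!·6!/17! = 1/136136
Racah Σ t=0..0: t=0:+1/518400 = 1/518400
⇒ 3j(5 3 8; 0 0 0)² = 56/2431, sgn +1
Racah Σ t=0..0: t=0:+1/2903040 = 1/2903040
⇒ 3j(5 3 8; -3 0 3)² = 75/6188, sgn -1
4πI² = N·(3j₀)²·(3jₘ)² = 1050/2873
I = -1·√(0.365472/4π) = -0.17053829

-0.170538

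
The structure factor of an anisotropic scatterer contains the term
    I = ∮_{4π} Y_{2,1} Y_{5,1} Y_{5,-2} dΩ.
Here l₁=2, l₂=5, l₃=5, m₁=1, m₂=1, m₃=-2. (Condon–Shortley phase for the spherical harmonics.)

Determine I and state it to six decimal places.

0.104819

m-sum 0 ✓  L=12 even ✓  3≤5≤7 ✓
Π(2lᵢ+1) = 5×11×11 = 605
triangle coeff Δ(2,5,5) = 1/38610
Σ_t [0,2]: t=0:+1/2880 t=1:−1/576 t=2:+1/2880 = -1/960
(3j)²=10/429 [(2 5 5; 0 0 0)], sign=+1
Σ_t [0,1]: t=0:+1/2880 t=1:−1/1440 = -1/2880
(3j)²=7/715 [(2 5 5; 1 1 -2)], sign=+1
⇒ 4πI² = 70/507
I = (+1)√(70/507/(4π)) = 0.10481902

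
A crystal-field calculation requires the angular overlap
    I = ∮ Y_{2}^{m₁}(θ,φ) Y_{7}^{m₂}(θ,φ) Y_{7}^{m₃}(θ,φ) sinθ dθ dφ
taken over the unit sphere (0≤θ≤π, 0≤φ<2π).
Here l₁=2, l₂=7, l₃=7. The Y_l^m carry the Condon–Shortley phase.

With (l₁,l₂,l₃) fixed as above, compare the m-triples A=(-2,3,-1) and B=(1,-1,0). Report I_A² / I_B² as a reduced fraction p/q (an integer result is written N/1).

l's match ⇒ only the (l;m) 3-j factors differ between A and B.
A: triangle coeff Δ(2,7,7) = 1/185640; Σ_t [2,2]: t=2:+1/3870720 = 1/3870720; (3j)²=135/6188 [(2 7 7; -2 3 -1)], sign=+1
B: triangle coeff Δ(2,7,7) = 1/185640; Σ_t [0,1]: t=0:+1/1036800 t=1:−1/1209600 = 1/7257600; (3j)²=1/2210 [(2 7 7; 1 -1 0)], sign=-1
I_A²/I_B² = (135/6188)/(1/2210) = 675/14

675/14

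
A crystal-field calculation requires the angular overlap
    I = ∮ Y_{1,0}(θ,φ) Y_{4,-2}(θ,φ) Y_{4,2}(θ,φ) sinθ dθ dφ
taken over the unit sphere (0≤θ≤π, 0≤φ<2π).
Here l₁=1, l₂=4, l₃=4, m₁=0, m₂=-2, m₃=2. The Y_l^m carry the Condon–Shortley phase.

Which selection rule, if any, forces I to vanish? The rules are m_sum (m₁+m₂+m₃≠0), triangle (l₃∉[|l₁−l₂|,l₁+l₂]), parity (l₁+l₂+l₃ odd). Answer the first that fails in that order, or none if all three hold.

azimuthal sum: 0 − 2 + 2 = 0  ✓
3 ≤ 4 ≤ 5 (triangle on l)  ✓
L = 1 + 4 + 4 = 9 (odd)  ✗

parity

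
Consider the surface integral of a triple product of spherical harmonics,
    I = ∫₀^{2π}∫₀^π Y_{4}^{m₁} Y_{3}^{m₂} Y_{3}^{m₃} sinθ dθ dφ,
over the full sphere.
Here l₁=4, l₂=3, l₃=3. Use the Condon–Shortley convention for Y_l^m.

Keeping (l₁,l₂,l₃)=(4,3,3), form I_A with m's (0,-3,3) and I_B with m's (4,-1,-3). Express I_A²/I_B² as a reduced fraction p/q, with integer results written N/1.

3/14

Same 4,3,3: normalisation and zero-m 3j drop out of the ratio.
A: Δ: 4! 4! 2! / 11! → 1/34650; sum: t=0:+1/1152 = 1/1152; 3j²(4 3 3; 0 -3 3) = Δ·Π!·Σ² = 1/154  (sign +1)
B: Δ: 4! 4! 2! / 11! → 1/34650; sum: t=0:+1/1152 = 1/1152; 3j²(4 3 3; 4 -1 -3) = Δ·Π!·Σ² = 1/33  (sign +1)
I_A²/I_B² = (1/154)/(1/33) = 3/14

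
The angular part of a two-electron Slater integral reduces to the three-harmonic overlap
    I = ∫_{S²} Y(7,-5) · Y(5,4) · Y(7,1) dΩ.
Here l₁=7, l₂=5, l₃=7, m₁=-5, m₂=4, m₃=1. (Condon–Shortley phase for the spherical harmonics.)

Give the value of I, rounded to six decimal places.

L=19 odd ⇒ parity kills the (l;000) factor ⇒ I = 0

0.000000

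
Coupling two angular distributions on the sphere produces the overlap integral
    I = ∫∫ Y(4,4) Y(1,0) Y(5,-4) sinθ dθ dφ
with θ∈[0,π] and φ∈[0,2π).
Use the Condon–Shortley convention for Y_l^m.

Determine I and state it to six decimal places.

0.147319

Checks pass: Σm=0; 10 even; l₃=5∈[3,5].
(2·4+1)(2·1+1)(2·5+1) = 297
Δ: 0! 8! 2! / 11! → 1/495
sum: t=0:+1/576 = 1/576
3j²(4 1 5; 0 0 0) = Δ·Π!·Σ² = 5/99  (sign -1)
sum: t=0:+1/40320 = 1/40320
3j²(4 1 5; 4 0 -4) = Δ·Π!·Σ² = 1/55  (sign -1)
combine: 4πI² = 297·5/99·1/55 = 3/11
take √, sign +1: I = 0.14731920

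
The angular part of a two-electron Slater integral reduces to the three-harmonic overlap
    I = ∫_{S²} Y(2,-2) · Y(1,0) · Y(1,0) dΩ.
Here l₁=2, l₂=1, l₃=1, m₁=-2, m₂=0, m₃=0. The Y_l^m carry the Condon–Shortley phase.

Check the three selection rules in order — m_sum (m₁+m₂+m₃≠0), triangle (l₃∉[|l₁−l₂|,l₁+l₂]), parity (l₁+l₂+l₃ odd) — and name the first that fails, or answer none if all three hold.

m_sum

m₁+m₂+m₃ = -2 + 0 + 0 = -2  ✗
triangle: |2−1|=1 ≤ l₃=1 ≤ 2+1=3
parity: l₁+l₂+l₃ = 4 is even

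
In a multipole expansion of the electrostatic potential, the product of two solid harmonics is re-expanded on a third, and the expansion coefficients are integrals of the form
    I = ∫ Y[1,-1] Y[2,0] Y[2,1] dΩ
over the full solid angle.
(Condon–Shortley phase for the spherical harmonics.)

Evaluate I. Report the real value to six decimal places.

L=5 odd ⇒ parity kills the (l;000) factor ⇒ I = 0

0.000000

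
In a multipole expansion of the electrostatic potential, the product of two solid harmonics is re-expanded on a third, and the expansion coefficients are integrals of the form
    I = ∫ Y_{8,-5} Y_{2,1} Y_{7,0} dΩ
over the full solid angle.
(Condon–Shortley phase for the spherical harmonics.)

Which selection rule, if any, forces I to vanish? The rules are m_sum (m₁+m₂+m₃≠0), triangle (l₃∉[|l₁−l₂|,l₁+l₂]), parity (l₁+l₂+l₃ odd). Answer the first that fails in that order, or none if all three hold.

azimuthal sum: -5 + 1 + 0 = -4  ✗
6 ≤ 7 ≤ 10 (triangle on l)
L = 8 + 2 + 7 = 17 (odd)

m_sum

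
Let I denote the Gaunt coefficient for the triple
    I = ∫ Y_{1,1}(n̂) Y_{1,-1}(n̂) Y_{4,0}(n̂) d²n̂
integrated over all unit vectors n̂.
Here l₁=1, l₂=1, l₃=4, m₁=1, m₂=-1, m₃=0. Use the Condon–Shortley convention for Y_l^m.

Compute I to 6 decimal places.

l₃=4 ∉ [0,2] — triangle fails ⇒ I = 0

0.000000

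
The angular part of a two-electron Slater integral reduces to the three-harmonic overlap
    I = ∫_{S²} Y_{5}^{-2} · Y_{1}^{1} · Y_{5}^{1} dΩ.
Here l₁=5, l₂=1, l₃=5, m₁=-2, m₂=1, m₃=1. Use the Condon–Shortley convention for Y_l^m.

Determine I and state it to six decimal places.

l₁+l₂+l₃=11 is odd: 3j(l;000)=0 ⇒ I=0

0.000000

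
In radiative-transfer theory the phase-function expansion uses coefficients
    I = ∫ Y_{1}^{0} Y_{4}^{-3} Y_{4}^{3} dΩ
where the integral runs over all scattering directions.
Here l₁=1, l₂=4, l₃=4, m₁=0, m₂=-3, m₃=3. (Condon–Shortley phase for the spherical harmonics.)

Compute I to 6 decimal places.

L=9 odd ⇒ parity kills the (l;000) factor ⇒ I = 0

0.000000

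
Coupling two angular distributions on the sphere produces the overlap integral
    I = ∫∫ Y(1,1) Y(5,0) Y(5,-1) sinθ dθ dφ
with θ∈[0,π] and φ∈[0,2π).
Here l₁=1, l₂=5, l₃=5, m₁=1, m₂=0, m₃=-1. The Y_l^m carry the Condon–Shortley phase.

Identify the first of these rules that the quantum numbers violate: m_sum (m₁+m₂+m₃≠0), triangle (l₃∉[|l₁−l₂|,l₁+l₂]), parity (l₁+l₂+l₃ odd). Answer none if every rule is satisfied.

Σmᵢ = 0  ✓
l₃∈[|l₁−l₂|,l₁+l₂]=[4,6], have l₃=5  ✓
Σlᵢ = 11 ⇒ odd  ✗

parity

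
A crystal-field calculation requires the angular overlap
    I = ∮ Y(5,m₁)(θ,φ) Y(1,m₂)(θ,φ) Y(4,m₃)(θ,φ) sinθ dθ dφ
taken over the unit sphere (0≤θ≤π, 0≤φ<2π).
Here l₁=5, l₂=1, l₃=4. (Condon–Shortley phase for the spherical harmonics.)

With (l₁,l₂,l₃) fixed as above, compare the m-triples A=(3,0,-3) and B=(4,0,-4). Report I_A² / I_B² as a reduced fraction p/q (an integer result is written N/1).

Same 5,1,4: normalisation and zero-m 3j drop out of the ratio.
A: Δ: 2! 8! 0! / 11! → 1/495; sum: t=1:−1/5040 = -1/5040; 3j²(5 1 4; 3 0 -3) = Δ·Π!·Σ² = 16/495  (sign +1)
B: Δ: 2! 8! 0! / 11! → 1/495; sum: t=1:−1/40320 = -1/40320; 3j²(5 1 4; 4 0 -4) = Δ·Π!·Σ² = 1/55  (sign -1)
I_A²/I_B² = (16/495)/(1/55) = 16/9

16/9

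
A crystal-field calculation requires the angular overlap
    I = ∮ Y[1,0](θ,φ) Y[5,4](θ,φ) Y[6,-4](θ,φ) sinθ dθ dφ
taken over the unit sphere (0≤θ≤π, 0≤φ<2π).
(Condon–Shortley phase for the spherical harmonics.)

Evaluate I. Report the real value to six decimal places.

Rules hold: Σm=0, L=12 even, 4≤6≤6.
N = 3·11·13 = 429
Δ = 0!·2!·10!/13! = 1/858
Racah Σ t=0..0: t=0:+1/14400 = 1/14400
⇒ 3j(1 5 6; 0 0 0)² = 6/143, sgn +1
Racah Σ t=0..0: t=0:+1/362880 = 1/362880
⇒ 3j(1 5 6; 0 4 -4)² = 10/429, sgn +1
4πI² = N·(3j₀)²·(3jₘ)² = 60/143
I = +1·√(0.41958/4π) = 0.18272698

0.182727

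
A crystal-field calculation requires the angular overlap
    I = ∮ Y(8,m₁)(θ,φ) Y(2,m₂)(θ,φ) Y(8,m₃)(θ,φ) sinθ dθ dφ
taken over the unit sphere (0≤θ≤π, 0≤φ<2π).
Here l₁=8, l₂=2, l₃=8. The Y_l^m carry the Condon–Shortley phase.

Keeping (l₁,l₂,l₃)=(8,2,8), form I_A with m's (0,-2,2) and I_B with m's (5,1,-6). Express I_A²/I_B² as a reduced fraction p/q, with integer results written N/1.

120/121

Shared (l₁,l₂,l₃)=(8,2,8): N and (l;000)² cancel in I_A²/I_B².
A: Δ = 2!·14!·2!/19! = 1/348840; Racah Σ t=0..0: t=0:+1/116121600 = 1/116121600; ⇒ 3j(8 2 8; 0 -2 2)² = 7/323, sgn +1
B: Δ = 2!·14!·2!/19! = 1/348840; Racah Σ t=1..2: t=1:−1/1916006400 t=2:+1/12454041600 = -1/2264371200; ⇒ 3j(8 2 8; 5 1 -6)² = 847/38760, sgn -1
I_A²/I_B² = (7/323)/(847/38760) = 120/121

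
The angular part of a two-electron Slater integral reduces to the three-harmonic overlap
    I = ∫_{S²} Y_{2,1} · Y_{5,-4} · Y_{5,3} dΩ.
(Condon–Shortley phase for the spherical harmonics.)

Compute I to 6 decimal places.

0.196098

Rules hold: Σm=0, L=12 even, 3≤5≤7.
N = 5·11·11 = 605
Δ = 2!·2!·8!/13! = 1/38610
Racah Σ t=0..2: t=0:+1/2880 t=1:−1/576 t=2:+1/2880 = -1/960
⇒ 3j(2 5 5; 0 0 0)² = 10/429, sgn +1
Racah Σ t=0..1: t=0:+1/10080 t=1:−1/80640 = 1/11520
⇒ 3j(2 5 5; 1 -4 3)² = 49/1430, sgn +1
4πI² = N·(3j₀)²·(3jₘ)² = 245/507
I = +1·√(0.483235/4π) = 0.19609844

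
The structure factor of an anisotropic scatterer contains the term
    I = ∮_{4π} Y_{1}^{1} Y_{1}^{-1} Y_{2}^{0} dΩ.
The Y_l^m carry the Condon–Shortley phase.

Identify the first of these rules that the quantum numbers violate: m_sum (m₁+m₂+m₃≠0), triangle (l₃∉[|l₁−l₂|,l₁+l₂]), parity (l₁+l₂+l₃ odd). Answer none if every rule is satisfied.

none

Σmᵢ = 0  ✓
l₃∈[|l₁−l₂|,l₁+l₂]=[0,2], have l₃=2  ✓
Σlᵢ = 4 ⇒ even  ✓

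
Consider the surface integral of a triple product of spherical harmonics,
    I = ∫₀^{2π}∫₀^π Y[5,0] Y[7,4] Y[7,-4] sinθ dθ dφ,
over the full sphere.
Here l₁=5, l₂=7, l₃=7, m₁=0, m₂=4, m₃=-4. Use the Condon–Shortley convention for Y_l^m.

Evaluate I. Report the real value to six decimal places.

0.000000

l₁+l₂+l₃=19 is odd: 3j(l;000)=0 ⇒ I=0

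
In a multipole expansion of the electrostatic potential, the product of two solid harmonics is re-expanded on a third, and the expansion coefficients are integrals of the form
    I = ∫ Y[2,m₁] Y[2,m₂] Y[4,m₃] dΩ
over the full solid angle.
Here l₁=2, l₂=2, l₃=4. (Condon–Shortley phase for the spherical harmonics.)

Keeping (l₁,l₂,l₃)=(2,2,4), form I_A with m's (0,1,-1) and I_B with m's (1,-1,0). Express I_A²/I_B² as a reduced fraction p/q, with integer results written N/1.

Same 2,2,4: normalisation and zero-m 3j drop out of the ratio.
A: Δ: 0! 4! 4! / 9! → 1/630; sum: t=0:+1/24 = 1/24; 3j²(2 2 4; 0 1 -1) = Δ·Π!·Σ² = 1/21  (sign -1)
B: Δ: 0! 4! 4! / 9! → 1/630; sum: t=0:+1/36 = 1/36; 3j²(2 2 4; 1 -1 0) = Δ·Π!·Σ² = 8/315  (sign +1)
I_A²/I_B² = (1/21)/(8/315) = 15/8

15/8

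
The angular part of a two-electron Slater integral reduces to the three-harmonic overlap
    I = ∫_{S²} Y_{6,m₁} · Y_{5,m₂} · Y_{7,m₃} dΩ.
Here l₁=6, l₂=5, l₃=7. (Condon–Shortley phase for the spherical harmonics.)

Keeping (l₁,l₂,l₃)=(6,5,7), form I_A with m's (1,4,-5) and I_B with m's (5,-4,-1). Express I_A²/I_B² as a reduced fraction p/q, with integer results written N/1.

Shared (l₁,l₂,l₃)=(6,5,7): N and (l;000)² cancel in I_A²/I_B².
A: Δ = 4!·8!·6!/19! = 1/174594420; Racah Σ t=3..4: t=3:−1/6220800 t=4:+1/14515200 = -1/10886400; ⇒ 3j(6 5 7; 1 4 -5)² = 128/12597, sgn -1
B: Δ = 4!·8!·6!/19! = 1/174594420; Racah Σ t=0..1: t=0:+1/14515200 t=1:−1/174182400 = 11/174182400; ⇒ 3j(6 5 7; 5 -4 -1)² = 121/12597, sgn +1
I_A²/I_B² = (128/12597)/(121/12597) = 128/121

128/121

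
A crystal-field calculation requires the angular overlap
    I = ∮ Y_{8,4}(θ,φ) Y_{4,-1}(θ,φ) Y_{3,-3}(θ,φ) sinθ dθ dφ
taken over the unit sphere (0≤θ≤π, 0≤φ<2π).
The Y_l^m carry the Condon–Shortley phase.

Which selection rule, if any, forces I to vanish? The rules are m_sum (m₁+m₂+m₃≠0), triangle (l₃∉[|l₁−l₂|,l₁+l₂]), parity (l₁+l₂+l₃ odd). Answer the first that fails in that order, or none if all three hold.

azimuthal sum: 4 − 1 − 3 = 0  ✓
4 ≤ 3 ≤ 12 (triangle on l)  ✗
L = 8 + 4 + 3 = 15 (odd)

triangle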